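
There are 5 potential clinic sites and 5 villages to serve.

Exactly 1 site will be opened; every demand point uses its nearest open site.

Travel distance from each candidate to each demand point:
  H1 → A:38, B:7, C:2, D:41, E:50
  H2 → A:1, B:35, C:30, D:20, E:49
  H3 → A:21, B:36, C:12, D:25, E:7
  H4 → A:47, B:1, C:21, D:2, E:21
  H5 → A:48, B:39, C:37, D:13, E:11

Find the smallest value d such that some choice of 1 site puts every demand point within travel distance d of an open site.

Open {H3}.
  Farthest demand point is B at travel distance 36 (to H3); all others are ≤ 36.
With {H4} the worst case is 47.
With {H5} the worst case is 48.
No size-1 selection achieves below 36.

36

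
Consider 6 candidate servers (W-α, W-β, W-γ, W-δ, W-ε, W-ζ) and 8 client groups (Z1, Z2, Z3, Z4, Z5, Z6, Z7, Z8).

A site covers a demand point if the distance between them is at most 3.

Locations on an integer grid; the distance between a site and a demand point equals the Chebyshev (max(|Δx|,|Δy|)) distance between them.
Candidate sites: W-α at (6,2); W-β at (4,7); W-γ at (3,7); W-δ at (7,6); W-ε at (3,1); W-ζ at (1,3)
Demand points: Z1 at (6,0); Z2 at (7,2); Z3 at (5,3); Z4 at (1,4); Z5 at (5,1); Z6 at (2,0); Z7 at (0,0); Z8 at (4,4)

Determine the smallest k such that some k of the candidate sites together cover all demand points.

2

Coverage sets (demand points within 3 of each site):
  W-α: {Z1, Z2, Z3, Z5, Z8}
  W-β: {Z4, Z8}
  W-γ: {Z4, Z8}
  W-δ: {Z3, Z8}
  W-ε: {Z1, Z3, Z4, Z5, Z6, Z7, Z8}
  W-ζ: {Z4, Z6, Z7, Z8}
No single site covers all 8 demand points.
But {W-α, W-ε} covers everything, so the minimum is 2.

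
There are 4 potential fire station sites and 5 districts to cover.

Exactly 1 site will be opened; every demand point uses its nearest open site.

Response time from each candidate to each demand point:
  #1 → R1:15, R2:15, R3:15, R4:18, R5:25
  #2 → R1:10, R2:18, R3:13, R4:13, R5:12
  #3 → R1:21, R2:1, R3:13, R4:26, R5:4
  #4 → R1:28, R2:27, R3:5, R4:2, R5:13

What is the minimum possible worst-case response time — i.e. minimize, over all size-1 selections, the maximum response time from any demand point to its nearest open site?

18

Open {#2}.
  Farthest demand point is R2 at response time 18 (to #2); all others are ≤ 18.
With {#1} the worst case is 25.
With {#3} the worst case is 26.
No size-1 selection achieves below 18.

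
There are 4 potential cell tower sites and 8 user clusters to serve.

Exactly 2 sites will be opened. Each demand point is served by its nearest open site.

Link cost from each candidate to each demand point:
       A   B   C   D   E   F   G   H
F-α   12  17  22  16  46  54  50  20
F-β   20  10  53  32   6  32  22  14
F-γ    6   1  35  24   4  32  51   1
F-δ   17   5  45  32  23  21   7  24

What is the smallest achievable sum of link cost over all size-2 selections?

Open {F-γ, F-δ}.
  A→F-γ 6, B→F-γ 1, C→F-γ 35, D→F-γ 24, E→F-γ 4, F→F-δ 21, G→F-δ 7, H→F-γ 1  ⇒ total 99.
Compare {F-β, F-γ}: total 125.
Compare {F-α, F-δ}: total 126.
No size-2 selection does better; minimum is 99.

99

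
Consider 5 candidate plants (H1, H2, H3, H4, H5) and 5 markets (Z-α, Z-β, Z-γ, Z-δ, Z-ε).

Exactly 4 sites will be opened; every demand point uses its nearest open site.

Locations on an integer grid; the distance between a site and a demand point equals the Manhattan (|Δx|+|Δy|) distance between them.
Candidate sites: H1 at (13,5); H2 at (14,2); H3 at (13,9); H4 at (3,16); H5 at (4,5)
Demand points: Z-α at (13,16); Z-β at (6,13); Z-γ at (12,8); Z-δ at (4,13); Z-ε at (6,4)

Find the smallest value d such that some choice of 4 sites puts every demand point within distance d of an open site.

7

Open {H1, H3, H4, H5}.
  Farthest demand point is Z-α at distance 7 (to H3); all others are ≤ 7.
With {H2, H3, H4, H5} the worst case is 7.
With {H1, H2, H3, H4} the worst case is 8.
No size-4 selection achieves below 7.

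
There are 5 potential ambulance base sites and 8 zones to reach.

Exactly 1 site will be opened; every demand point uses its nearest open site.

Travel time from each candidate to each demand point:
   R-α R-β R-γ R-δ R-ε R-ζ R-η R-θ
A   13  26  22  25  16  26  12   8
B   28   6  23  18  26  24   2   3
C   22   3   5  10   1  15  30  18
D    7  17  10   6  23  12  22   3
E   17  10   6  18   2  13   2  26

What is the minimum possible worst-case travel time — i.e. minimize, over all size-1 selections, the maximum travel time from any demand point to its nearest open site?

23

Open {D}.
  Farthest demand point is R-ε at travel time 23 (to D); all others are ≤ 23.
With {A} the worst case is 26.
With {E} the worst case is 26.
No size-1 selection achieves below 23.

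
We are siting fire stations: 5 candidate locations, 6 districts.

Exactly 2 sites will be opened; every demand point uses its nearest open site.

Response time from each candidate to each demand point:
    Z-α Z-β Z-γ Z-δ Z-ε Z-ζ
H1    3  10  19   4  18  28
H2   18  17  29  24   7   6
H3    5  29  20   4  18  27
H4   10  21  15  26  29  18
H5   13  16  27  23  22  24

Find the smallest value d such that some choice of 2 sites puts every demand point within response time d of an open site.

Open {H1, H4}.
  Farthest demand point is Z-ε at response time 18 (to H1); all others are ≤ 18.
With {H1, H2} the worst case is 19.
With {H2, H3} the worst case is 20.
No size-2 selection achieves below 18.

18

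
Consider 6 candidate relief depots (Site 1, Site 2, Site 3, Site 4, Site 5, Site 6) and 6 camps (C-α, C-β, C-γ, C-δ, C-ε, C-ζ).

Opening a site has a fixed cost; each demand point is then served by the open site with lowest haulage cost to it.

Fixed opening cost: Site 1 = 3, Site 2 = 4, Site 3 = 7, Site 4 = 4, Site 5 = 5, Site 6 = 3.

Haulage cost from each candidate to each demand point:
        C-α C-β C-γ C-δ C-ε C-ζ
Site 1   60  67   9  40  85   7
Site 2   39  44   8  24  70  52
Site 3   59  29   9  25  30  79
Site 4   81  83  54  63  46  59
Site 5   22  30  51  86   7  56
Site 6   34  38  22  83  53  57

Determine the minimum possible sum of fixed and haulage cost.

Open {Site 1, Site 2, Site 5}: assign each demand point to its cheapest open site.
  C-α→Site 5 22, C-β→Site 5 30, C-γ→Site 2 8, C-δ→Site 2 24, C-ε→Site 5 7, C-ζ→Site 1 7
  haulage cost 98, fixed 12 → total 110.
Compare {Site 1, Site 2, Site 5, Site 6}: haulage cost 98 + fixed 15 = 113.
Compare {Site 1, Site 3, Site 5}: haulage cost 99 + fixed 15 = 114.
Compare {Site 1, Site 2, Site 4, Site 5}: haulage cost 98 + fixed 16 = 114.
All other subsets cost ≥ 113. Minimum total cost: 110.

110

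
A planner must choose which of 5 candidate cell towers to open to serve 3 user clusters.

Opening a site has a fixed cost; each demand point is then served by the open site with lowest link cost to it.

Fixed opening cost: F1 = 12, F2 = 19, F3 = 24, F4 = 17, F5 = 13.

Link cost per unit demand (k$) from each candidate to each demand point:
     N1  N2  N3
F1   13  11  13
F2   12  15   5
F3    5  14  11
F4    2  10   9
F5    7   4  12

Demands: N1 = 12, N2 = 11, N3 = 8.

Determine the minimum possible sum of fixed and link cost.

157

Open {F2, F4, F5}: assign each demand point to its cheapest open site.
  N1→F4 12×2=24, N2→F5 11×4=44, N3→F2 8×5=40
  link cost 108, fixed 49 → total 157.
Compare {F1, F2, F4, F5}: link cost 108 + fixed 61 = 169.
Compare {F4, F5}: link cost 140 + fixed 30 = 170.
Compare {F2, F3, F4, F5}: link cost 108 + fixed 73 = 181.
All other subsets cost ≥ 169. Minimum total cost: 157.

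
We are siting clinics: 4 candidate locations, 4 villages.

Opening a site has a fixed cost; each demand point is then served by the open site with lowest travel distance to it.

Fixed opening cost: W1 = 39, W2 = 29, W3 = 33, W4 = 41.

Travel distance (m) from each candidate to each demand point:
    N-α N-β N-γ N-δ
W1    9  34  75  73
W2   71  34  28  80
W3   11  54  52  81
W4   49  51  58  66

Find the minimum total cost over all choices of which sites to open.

212

Open {W1, W2}: assign each demand point to its cheapest open site.
  N-α→W1 9, N-β→W1 34, N-γ→W2 28, N-δ→W1 73
  travel distance 144, fixed 68 → total 212.
Compare {W2, W3}: travel distance 153 + fixed 62 = 215.
Compare {W1}: travel distance 191 + fixed 39 = 230.
Compare {W3}: travel distance 198 + fixed 33 = 231.
All other subsets cost ≥ 215. Minimum total cost: 212.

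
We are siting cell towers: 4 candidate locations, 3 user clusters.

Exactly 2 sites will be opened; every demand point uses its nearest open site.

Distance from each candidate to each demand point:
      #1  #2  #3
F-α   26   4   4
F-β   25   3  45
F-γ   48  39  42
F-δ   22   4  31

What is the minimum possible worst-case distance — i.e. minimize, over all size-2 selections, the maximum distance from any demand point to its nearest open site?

Open {F-α, F-δ}.
  Farthest demand point is #1 at distance 22 (to F-δ); all others are ≤ 22.
With {F-α, F-β} the worst case is 25.
With {F-α, F-γ} the worst case is 26.
No size-2 selection achieves below 22.

22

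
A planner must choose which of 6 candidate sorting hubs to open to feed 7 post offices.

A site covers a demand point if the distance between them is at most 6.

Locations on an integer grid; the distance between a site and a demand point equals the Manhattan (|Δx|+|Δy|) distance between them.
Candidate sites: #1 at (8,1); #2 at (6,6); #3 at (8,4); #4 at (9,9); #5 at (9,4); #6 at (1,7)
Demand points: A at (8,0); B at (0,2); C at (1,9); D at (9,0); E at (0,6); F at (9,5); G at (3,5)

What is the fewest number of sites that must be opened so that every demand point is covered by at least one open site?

Coverage sets (demand points within 6 of each site):
  #1: {A, D, F}
  #2: {E, F, G}
  #3: {A, D, F, G}
  #4: {F}
  #5: {A, D, F}
  #6: {B, C, E, G}
No single site covers all 7 demand points.
But {#1, #6} covers everything, so the minimum is 2.

2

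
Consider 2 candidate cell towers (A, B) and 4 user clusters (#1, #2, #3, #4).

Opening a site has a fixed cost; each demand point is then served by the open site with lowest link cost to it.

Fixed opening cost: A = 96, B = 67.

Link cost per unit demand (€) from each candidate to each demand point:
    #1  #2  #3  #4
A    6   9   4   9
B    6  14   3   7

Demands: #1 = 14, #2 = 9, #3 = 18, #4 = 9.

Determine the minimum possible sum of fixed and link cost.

Open {B}: assign each demand point to its cheapest open site.
  #1→B 14×6=84, #2→B 9×14=126, #3→B 18×3=54, #4→B 9×7=63
  link cost 327, fixed 67 → total 394.
Compare {A}: link cost 318 + fixed 96 = 414.
Compare {A, B}: link cost 282 + fixed 163 = 445.

394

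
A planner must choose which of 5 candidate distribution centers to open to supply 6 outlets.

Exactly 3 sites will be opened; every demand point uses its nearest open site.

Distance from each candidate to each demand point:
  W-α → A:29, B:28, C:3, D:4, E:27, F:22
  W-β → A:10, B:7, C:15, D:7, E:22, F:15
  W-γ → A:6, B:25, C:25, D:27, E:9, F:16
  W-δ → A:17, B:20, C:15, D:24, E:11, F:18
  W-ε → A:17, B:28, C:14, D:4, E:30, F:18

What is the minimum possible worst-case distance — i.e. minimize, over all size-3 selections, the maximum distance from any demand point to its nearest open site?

Open {W-α, W-β, W-γ}.
  Farthest demand point is F at distance 15 (to W-β); all others are ≤ 15.
With {W-α, W-β, W-δ} the worst case is 15.
With {W-β, W-γ, W-δ} the worst case is 15.
No size-3 selection achieves below 15.

15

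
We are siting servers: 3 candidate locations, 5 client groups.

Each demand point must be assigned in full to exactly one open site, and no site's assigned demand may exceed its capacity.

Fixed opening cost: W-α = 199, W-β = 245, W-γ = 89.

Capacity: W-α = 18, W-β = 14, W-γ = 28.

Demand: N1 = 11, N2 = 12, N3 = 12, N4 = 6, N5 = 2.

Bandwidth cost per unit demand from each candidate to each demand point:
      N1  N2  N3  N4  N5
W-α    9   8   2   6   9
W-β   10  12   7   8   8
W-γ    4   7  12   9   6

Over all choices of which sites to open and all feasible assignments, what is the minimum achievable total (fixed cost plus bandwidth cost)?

Open {W-α, W-γ}; cheapest assignment that respects the capacities:
  W-α (cap 18, load 18): N3, N4 — cost 12×2 + 6×6 = 60
  W-γ (cap 28, load 25): N1, N2, N5 — cost 11×4 + 12×7 + 2×6 = 140
  Shipping 200, fixed 288 → total 488.
  Any other capacity-feasible assignment to {W-α, W-γ} ships for at least 200.
Compare {W-α, W-β, W-γ}: its best feasible assignment gives total 733.
Every other set of open sites that can feasibly serve all demand totals ≥ 733 even under its best assignment. Minimum: 488.

488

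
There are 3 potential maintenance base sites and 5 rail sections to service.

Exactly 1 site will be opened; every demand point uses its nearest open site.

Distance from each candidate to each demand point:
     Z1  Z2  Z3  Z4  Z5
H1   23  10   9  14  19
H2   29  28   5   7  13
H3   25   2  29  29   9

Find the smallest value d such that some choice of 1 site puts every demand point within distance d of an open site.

23

Open {H1}.
  Farthest demand point is Z1 at distance 23 (to H1); all others are ≤ 23.
With {H2} the worst case is 29.
With {H3} the worst case is 29.
No size-1 selection achieves below 23.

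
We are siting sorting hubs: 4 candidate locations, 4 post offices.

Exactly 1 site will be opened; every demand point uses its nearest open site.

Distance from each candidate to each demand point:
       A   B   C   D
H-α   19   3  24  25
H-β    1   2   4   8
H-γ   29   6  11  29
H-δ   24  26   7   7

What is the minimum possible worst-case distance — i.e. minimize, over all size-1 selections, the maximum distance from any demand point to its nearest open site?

8

Open {H-β}.
  Farthest demand point is D at distance 8 (to H-β); all others are ≤ 8.
With {H-α} the worst case is 25.
With {H-δ} the worst case is 26.
No size-1 selection achieves below 8.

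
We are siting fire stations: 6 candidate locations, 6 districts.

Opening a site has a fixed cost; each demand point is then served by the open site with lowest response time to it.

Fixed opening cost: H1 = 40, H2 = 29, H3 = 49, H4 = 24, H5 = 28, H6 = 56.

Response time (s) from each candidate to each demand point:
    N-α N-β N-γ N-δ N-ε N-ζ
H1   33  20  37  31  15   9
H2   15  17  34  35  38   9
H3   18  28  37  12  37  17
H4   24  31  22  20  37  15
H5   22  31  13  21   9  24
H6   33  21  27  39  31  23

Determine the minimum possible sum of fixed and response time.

Open {H2, H5}: assign each demand point to its cheapest open site.
  N-α→H2 15, N-β→H2 17, N-γ→H5 13, N-δ→H5 21, N-ε→H5 9, N-ζ→H2 9
  response time 84, fixed 57 → total 141.
Compare {H5}: response time 120 + fixed 28 = 148.
Compare {H1, H5}: response time 94 + fixed 68 = 162.
Compare {H4, H5}: response time 110 + fixed 52 = 162.
All other subsets cost ≥ 148. Minimum total cost: 141.

141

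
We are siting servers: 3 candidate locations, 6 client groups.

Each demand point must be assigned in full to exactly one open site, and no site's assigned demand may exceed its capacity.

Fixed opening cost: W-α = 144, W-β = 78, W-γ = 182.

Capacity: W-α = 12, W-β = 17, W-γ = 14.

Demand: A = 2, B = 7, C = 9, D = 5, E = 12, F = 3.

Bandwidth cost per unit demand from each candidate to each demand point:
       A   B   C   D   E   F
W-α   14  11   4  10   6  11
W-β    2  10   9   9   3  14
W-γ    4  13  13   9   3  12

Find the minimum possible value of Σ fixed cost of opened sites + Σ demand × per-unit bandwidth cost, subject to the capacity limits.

Open {W-α, W-β, W-γ}; cheapest assignment that respects the capacities:
  W-α (cap 12, load 12): C, F — cost 9×4 + 3×11 = 69
  W-β (cap 17, load 14): A, B, D — cost 2×2 + 7×10 + 5×9 = 119
  W-γ (cap 14, load 12): E — cost 12×3 = 36
  Shipping 224, fixed 404 → total 628.
  Any other capacity-feasible assignment to {W-α, W-β, W-γ} ships for at least 224.
Total demand is 38 and no other set of sites has combined capacity ≥ 38, so {W-α, W-β, W-γ} is the only feasible choice of open sites. Minimum: 628.

628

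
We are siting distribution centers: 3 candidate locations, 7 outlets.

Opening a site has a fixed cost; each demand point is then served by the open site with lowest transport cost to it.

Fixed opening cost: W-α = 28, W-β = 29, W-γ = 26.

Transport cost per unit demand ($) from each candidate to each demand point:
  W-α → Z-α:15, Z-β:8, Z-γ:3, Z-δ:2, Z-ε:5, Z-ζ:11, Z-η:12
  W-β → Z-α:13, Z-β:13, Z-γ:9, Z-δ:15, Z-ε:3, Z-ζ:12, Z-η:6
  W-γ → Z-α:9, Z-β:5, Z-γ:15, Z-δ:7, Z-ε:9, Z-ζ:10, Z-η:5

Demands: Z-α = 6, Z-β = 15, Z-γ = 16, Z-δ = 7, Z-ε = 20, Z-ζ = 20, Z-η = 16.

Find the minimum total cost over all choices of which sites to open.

Open {W-α, W-β, W-γ}: assign each demand point to its cheapest open site.
  Z-α→W-γ 6×9=54, Z-β→W-γ 15×5=75, Z-γ→W-α 16×3=48, Z-δ→W-α 7×2=14, Z-ε→W-β 20×3=60, Z-ζ→W-γ 20×10=200, Z-η→W-γ 16×5=80
  transport cost 531, fixed 83 → total 614.
Compare {W-α, W-γ}: transport cost 571 + fixed 54 = 625.
Compare {W-α, W-β}: transport cost 636 + fixed 57 = 693.
Compare {W-β, W-γ}: transport cost 662 + fixed 55 = 717.
All other subsets cost ≥ 625. Minimum total cost: 614.

614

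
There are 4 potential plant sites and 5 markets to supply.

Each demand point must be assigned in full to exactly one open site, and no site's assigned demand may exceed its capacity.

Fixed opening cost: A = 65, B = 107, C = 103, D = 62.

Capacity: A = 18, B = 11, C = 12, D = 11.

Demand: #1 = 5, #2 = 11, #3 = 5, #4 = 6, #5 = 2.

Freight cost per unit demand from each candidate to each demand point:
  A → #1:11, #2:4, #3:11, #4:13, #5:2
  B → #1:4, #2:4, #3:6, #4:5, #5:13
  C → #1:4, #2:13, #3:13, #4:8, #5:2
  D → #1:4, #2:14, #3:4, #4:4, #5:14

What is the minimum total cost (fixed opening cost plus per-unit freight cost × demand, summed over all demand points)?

274

Open {A, D}; cheapest assignment that respects the capacities:
  A (cap 18, load 18): #2, #3, #5 — cost 11×4 + 5×11 + 2×2 = 103
  D (cap 11, load 11): #1, #4 — cost 5×4 + 6×4 = 44
  Shipping 147, fixed 127 → total 274.
  Any other capacity-feasible assignment to {A, D} ships for at least 147.
Compare {A, B}: its best feasible assignment gives total 325.
Compare {A, C}: its best feasible assignment gives total 339.
Every other set of open sites that can feasibly serve all demand totals ≥ 325 even under its best assignment. Minimum: 274.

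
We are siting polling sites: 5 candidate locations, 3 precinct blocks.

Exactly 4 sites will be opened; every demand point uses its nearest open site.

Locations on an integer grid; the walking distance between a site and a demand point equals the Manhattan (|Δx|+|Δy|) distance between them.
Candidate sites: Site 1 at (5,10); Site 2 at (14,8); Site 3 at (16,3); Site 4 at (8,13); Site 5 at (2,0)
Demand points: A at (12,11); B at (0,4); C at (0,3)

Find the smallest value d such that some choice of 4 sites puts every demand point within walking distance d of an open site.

Open {Site 1, Site 2, Site 3, Site 5}.
  Farthest demand point is B at walking distance 6 (to Site 5); all others are ≤ 6.
With {Site 1, Site 2, Site 4, Site 5} the worst case is 6.
With {Site 1, Site 3, Site 4, Site 5} the worst case is 6.
No size-4 selection achieves below 6.

6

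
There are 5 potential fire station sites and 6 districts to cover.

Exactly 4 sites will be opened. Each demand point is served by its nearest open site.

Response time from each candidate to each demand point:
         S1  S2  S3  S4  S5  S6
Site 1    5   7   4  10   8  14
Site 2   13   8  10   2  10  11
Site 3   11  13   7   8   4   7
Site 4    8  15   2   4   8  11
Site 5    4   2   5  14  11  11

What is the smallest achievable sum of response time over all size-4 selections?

21

Open {Site 2, Site 3, Site 4, Site 5}.
  S1→Site 5 4, S2→Site 5 2, S3→Site 4 2, S4→Site 2 2, S5→Site 3 4, S6→Site 3 7  ⇒ total 21.
Compare {Site 1, Site 2, Site 3, Site 5}: total 23.
Compare {Site 1, Site 3, Site 4, Site 5}: total 23.
No size-4 selection does better; minimum is 21.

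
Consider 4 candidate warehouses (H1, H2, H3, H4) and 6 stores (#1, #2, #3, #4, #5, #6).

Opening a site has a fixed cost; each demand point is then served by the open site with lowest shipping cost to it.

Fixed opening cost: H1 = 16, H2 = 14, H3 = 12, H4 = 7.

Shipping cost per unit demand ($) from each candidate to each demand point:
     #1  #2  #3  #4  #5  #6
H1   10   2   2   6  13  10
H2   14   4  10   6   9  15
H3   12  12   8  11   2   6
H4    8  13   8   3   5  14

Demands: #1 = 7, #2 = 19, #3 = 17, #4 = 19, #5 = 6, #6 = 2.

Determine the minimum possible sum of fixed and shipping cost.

Open {H1, H3, H4}: assign each demand point to its cheapest open site.
  #1→H4 7×8=56, #2→H1 19×2=38, #3→H1 17×2=34, #4→H4 19×3=57, #5→H3 6×2=12, #6→H3 2×6=12
  shipping cost 209, fixed 35 → total 244.
Compare {H1, H4}: shipping cost 235 + fixed 23 = 258.
Compare {H1, H2, H3, H4}: shipping cost 209 + fixed 49 = 258.
Compare {H1, H2, H4}: shipping cost 235 + fixed 37 = 272.
All other subsets cost ≥ 258. Minimum total cost: 244.

244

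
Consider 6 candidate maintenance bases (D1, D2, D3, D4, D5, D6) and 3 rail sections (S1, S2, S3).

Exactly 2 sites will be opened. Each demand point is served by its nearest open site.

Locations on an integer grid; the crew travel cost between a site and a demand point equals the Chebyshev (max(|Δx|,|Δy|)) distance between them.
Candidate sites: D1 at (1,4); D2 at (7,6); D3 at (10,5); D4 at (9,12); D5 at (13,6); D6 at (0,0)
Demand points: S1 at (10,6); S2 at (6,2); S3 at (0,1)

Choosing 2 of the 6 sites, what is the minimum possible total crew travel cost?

Open {D3, D6}.
  S1→D3 1, S2→D3 4, S3→D6 1  ⇒ total 6.
Compare {D1, D3}: total 8.
Compare {D2, D6}: total 8.
No size-2 selection does better; minimum is 6.

6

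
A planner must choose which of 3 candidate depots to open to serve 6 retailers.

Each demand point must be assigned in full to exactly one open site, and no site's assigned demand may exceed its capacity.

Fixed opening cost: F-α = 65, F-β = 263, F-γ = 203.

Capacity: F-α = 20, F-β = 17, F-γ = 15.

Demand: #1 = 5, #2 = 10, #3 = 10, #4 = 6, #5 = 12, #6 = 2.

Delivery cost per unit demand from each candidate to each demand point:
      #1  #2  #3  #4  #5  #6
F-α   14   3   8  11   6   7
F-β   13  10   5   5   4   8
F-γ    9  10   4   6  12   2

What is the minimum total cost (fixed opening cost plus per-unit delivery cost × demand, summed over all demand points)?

774

Open {F-α, F-β, F-γ}; cheapest assignment that respects the capacities:
  F-α (cap 20, load 18): #2, #4, #6 — cost 10×3 + 6×11 + 2×7 = 110
  F-β (cap 17, load 12): #5 — cost 12×4 = 48
  F-γ (cap 15, load 15): #1, #3 — cost 5×9 + 10×4 = 85
  Shipping 243, fixed 531 → total 774.
  Any other capacity-feasible assignment to {F-α, F-β, F-γ} ships for at least 243.
Total demand is 45 and no other set of sites has combined capacity ≥ 45, so {F-α, F-β, F-γ} is the only feasible choice of open sites. Minimum: 774.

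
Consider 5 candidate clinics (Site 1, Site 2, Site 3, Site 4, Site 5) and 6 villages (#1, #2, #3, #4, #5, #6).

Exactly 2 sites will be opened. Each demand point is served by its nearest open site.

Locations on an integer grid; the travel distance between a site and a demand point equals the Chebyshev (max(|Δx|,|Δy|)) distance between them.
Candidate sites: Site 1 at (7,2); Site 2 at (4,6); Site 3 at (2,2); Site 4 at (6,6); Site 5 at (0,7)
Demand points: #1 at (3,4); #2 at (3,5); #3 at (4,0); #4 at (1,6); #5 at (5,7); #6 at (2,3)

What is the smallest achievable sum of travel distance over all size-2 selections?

10

Open {Site 2, Site 3}.
  #1→Site 2 2, #2→Site 2 1, #3→Site 3 2, #4→Site 2 3, #5→Site 2 1, #6→Site 3 1  ⇒ total 10.
Compare {Site 1, Site 2}: total 13.
Compare {Site 3, Site 4}: total 13.
No size-2 selection does better; minimum is 10.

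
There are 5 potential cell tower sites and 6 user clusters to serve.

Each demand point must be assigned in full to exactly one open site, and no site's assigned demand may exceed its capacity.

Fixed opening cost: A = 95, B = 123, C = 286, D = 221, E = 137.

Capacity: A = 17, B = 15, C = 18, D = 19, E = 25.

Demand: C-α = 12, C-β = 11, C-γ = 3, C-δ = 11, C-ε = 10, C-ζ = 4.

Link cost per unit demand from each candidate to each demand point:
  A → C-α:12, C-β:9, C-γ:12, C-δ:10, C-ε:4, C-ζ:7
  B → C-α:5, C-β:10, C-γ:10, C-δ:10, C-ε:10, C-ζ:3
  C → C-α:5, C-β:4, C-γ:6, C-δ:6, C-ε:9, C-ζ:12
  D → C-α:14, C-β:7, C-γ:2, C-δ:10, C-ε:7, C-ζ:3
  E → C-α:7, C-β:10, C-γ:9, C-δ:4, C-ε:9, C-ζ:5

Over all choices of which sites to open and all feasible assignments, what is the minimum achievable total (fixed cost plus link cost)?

664

Open {A, B, E}; cheapest assignment that respects the capacities:
  A (cap 17, load 14): C-ε, C-ζ — cost 10×4 + 4×7 = 68
  B (cap 15, load 12): C-α — cost 12×5 = 60
  E (cap 25, load 25): C-β, C-γ, C-δ — cost 11×10 + 3×9 + 11×4 = 181
  Shipping 309, fixed 355 → total 664.
  Any other capacity-feasible assignment to {A, B, E} ships for at least 309.
Compare {A, D, E}: its best feasible assignment gives total 716.
Compare {B, D, E}: its best feasible assignment gives total 770.
Every other set of open sites that can feasibly serve all demand totals ≥ 716 even under its best assignment. Minimum: 664.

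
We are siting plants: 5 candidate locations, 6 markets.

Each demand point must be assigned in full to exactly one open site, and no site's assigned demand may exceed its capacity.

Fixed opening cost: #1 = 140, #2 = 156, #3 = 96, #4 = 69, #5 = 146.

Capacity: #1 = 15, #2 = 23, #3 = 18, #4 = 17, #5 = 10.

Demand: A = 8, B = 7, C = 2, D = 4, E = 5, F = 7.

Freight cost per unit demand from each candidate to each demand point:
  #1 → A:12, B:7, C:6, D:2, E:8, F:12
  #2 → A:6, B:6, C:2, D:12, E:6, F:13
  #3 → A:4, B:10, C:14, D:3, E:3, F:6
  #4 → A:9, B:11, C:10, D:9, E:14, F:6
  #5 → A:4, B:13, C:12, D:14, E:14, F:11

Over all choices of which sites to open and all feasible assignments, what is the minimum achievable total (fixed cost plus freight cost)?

Open {#3, #4}; cheapest assignment that respects the capacities:
  #3 (cap 18, load 17): A, D, E — cost 8×4 + 4×3 + 5×3 = 59
  #4 (cap 17, load 16): B, C, F — cost 7×11 + 2×10 + 7×6 = 139
  Shipping 198, fixed 165 → total 363.
  Any other capacity-feasible assignment to {#3, #4} ships for at least 198.
Compare {#2, #3}: its best feasible assignment gives total 415.
Compare {#2, #4}: its best feasible assignment gives total 427.
Every other set of open sites that can feasibly serve all demand totals ≥ 415 even under its best assignment. Minimum: 363.

363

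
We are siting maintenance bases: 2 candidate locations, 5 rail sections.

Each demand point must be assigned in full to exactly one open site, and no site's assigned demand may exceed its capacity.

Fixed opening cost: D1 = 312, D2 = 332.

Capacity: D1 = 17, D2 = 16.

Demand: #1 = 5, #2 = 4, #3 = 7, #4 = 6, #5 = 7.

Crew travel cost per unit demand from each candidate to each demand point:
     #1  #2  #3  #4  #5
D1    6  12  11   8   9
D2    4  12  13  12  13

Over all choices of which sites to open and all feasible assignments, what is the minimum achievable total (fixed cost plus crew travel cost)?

Open {D1, D2}; cheapest assignment that respects the capacities:
  D1 (cap 17, load 17): #2, #4, #5 — cost 4×12 + 6×8 + 7×9 = 159
  D2 (cap 16, load 12): #1, #3 — cost 5×4 + 7×13 = 111
  Shipping 270, fixed 644 → total 914.
  Any other capacity-feasible assignment to {D1, D2} ships for at least 270.
Total demand is 29 and no other set of sites has combined capacity ≥ 29, so {D1, D2} is the only feasible choice of open sites. Minimum: 914.

914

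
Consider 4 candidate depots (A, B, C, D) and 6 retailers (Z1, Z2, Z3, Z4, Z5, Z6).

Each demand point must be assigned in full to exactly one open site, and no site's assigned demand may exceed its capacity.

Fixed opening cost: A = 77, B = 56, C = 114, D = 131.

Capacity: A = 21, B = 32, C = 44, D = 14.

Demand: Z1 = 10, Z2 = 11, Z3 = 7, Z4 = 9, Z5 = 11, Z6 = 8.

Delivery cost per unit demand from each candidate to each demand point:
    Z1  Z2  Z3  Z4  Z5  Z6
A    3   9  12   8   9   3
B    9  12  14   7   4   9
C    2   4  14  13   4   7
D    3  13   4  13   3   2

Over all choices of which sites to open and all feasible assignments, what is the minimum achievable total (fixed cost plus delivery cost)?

Open {A, C}; cheapest assignment that respects the capacities:
  A (cap 21, load 17): Z4, Z6 — cost 9×8 + 8×3 = 96
  C (cap 44, load 39): Z1, Z2, Z3, Z5 — cost 10×2 + 11×4 + 7×14 + 11×4 = 206
  Shipping 302, fixed 191 → total 493.
  Any other capacity-feasible assignment to {A, C} ships for at least 302.
Compare {B, C}: its best feasible assignment gives total 495.
Compare {A, B, C}: its best feasible assignment gives total 526.
Every other set of open sites that can feasibly serve all demand totals ≥ 495 even under its best assignment. Minimum: 493.

493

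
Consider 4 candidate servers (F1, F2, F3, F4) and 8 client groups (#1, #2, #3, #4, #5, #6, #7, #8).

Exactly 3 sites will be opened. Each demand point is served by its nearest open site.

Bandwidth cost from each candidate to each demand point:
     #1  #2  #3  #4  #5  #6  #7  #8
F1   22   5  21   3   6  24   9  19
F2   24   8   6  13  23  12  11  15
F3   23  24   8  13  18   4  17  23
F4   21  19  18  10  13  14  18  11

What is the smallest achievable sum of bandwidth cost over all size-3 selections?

67

Open {F1, F3, F4}.
  #1→F4 21, #2→F1 5, #3→F3 8, #4→F1 3, #5→F1 6, #6→F3 4, #7→F1 9, #8→F4 11  ⇒ total 67.
Compare {F1, F2, F3}: total 70.
Compare {F1, F2, F4}: total 73.
No size-3 selection does better; minimum is 67.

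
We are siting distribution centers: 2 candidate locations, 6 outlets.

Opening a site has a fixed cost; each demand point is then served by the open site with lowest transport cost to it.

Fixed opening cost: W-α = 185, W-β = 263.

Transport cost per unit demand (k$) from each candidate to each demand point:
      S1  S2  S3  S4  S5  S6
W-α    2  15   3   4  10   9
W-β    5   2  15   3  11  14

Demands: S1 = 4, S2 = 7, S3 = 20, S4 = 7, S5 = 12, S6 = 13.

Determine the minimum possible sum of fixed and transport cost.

Open {W-α}: assign each demand point to its cheapest open site.
  S1→W-α 4×2=8, S2→W-α 7×15=105, S3→W-α 20×3=60, S4→W-α 7×4=28, S5→W-α 12×10=120, S6→W-α 13×9=117
  transport cost 438, fixed 185 → total 623.
Compare {W-α, W-β}: transport cost 340 + fixed 448 = 788.
Compare {W-β}: transport cost 669 + fixed 263 = 932.

623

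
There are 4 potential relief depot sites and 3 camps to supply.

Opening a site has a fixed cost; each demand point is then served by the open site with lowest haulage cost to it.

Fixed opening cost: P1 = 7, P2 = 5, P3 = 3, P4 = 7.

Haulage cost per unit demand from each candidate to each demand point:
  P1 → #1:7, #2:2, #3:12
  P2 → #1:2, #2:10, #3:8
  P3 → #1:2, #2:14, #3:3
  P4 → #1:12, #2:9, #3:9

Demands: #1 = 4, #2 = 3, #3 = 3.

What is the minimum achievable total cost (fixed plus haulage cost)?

33

Open {P1, P3}: assign each demand point to its cheapest open site.
  #1→P3 4×2=8, #2→P1 3×2=6, #3→P3 3×3=9
  haulage cost 23, fixed 10 → total 33.
Compare {P1, P2, P3}: haulage cost 23 + fixed 15 = 38.
Compare {P1, P3, P4}: haulage cost 23 + fixed 17 = 40.
Compare {P1, P2, P3, P4}: haulage cost 23 + fixed 22 = 45.
All other subsets cost ≥ 38. Minimum total cost: 33.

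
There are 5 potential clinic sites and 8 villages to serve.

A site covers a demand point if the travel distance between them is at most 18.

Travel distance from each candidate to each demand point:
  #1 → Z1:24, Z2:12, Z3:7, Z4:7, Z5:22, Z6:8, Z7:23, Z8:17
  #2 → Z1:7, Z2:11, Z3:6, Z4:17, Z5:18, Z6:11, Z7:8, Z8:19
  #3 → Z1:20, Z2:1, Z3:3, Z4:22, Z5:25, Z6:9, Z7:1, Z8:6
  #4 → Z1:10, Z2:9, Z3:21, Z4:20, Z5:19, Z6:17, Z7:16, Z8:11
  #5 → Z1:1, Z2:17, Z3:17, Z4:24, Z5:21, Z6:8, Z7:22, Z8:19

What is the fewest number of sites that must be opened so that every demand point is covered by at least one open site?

Coverage sets (demand points within 18 of each site):
  #1: {Z2, Z3, Z4, Z6, Z8}
  #2: {Z1, Z2, Z3, Z4, Z5, Z6, Z7}
  #3: {Z2, Z3, Z6, Z7, Z8}
  #4: {Z1, Z2, Z6, Z7, Z8}
  #5: {Z1, Z2, Z3, Z6}
No single site covers all 8 demand points.
But {#1, #2} covers everything, so the minimum is 2.

2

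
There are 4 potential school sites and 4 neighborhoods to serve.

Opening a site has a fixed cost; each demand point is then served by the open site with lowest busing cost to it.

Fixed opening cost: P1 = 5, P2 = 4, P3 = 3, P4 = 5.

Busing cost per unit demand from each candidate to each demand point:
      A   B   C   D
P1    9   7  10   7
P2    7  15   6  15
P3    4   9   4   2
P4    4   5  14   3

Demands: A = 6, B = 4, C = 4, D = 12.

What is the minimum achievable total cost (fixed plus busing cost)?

Open {P3, P4}: assign each demand point to its cheapest open site.
  A→P3 6×4=24, B→P4 4×5=20, C→P3 4×4=16, D→P3 12×2=24
  busing cost 84, fixed 8 → total 92.
Compare {P2, P3, P4}: busing cost 84 + fixed 12 = 96.
Compare {P1, P3, P4}: busing cost 84 + fixed 13 = 97.
Compare {P1, P3}: busing cost 92 + fixed 8 = 100.
All other subsets cost ≥ 96. Minimum total cost: 92.

92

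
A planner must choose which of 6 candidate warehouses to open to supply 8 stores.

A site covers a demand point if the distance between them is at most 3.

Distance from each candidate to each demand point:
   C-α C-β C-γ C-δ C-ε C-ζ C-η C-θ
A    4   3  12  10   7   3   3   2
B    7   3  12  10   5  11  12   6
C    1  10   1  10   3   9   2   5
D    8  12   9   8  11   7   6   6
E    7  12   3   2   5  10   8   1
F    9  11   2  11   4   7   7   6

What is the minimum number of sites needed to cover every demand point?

3

Coverage sets (demand points within 3 of each site):
  A: {C-β, C-ζ, C-η, C-θ}
  B: {C-β}
  C: {C-α, C-γ, C-ε, C-η}
  D: {}
  E: {C-γ, C-δ, C-θ}
  F: {C-γ}
No 2 sites suffice: every size-2 union leaves at least one demand point uncovered.
But {A, C, E} covers everything, so the minimum is 3.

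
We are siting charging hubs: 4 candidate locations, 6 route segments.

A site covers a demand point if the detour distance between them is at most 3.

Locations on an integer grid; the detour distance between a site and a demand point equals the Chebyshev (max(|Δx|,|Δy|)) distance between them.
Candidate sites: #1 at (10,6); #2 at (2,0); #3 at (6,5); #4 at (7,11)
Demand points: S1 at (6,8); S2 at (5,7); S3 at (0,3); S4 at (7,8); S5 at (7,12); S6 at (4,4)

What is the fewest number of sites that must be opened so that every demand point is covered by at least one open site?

3

Coverage sets (demand points within 3 of each site):
  #1: {S4}
  #2: {S3}
  #3: {S1, S2, S4, S6}
  #4: {S1, S4, S5}
No 2 sites suffice: every size-2 union leaves at least one demand point uncovered.
But {#2, #3, #4} covers everything, so the minimum is 3.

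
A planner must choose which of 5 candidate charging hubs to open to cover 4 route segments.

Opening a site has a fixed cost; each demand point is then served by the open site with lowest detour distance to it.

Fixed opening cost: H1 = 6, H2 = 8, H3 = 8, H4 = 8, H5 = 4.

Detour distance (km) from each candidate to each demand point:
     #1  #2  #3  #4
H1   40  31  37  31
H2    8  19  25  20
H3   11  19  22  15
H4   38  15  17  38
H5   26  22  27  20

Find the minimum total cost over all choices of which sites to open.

74

Open {H3, H4}: assign each demand point to its cheapest open site.
  #1→H3 11, #2→H4 15, #3→H4 17, #4→H3 15
  detour distance 58, fixed 16 → total 74.
Compare {H3}: detour distance 67 + fixed 8 = 75.
Compare {H2, H4}: detour distance 60 + fixed 16 = 76.
Compare {H3, H4, H5}: detour distance 58 + fixed 20 = 78.
All other subsets cost ≥ 75. Minimum total cost: 74.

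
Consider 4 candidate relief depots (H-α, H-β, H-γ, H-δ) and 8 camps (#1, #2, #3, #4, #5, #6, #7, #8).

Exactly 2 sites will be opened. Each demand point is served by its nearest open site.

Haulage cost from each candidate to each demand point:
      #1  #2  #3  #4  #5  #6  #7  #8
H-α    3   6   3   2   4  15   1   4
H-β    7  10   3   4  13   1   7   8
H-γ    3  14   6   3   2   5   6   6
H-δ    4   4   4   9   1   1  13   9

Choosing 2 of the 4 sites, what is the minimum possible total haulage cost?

Open {H-α, H-δ}.
  #1→H-α 3, #2→H-δ 4, #3→H-α 3, #4→H-α 2, #5→H-δ 1, #6→H-δ 1, #7→H-α 1, #8→H-α 4  ⇒ total 19.
Compare {H-α, H-β}: total 24.
Compare {H-α, H-γ}: total 26.
No size-2 selection does better; minimum is 19.

19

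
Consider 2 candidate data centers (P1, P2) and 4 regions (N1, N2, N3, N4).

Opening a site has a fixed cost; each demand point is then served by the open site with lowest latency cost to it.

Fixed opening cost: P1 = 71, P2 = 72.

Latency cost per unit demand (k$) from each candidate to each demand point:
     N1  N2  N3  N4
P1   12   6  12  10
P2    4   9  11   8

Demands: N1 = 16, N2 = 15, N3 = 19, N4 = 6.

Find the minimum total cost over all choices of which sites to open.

Open {P2}: assign each demand point to its cheapest open site.
  N1→P2 16×4=64, N2→P2 15×9=135, N3→P2 19×11=209, N4→P2 6×8=48
  latency cost 456, fixed 72 → total 528.
Compare {P1, P2}: latency cost 411 + fixed 143 = 554.
Compare {P1}: latency cost 570 + fixed 71 = 641.

528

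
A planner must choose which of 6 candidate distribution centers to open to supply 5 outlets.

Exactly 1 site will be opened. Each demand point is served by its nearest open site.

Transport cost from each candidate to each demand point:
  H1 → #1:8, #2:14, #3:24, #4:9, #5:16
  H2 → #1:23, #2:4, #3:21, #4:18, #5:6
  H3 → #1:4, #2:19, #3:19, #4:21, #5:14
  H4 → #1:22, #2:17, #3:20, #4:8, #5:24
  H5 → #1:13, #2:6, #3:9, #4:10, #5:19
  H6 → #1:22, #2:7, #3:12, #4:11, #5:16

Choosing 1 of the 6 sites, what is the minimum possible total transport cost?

Open {H5}.
  #1→H5 13, #2→H5 6, #3→H5 9, #4→H5 10, #5→H5 19  ⇒ total 57.
Compare {H6}: total 68.
Compare {H1}: total 71.
No size-1 selection does better; minimum is 57.

57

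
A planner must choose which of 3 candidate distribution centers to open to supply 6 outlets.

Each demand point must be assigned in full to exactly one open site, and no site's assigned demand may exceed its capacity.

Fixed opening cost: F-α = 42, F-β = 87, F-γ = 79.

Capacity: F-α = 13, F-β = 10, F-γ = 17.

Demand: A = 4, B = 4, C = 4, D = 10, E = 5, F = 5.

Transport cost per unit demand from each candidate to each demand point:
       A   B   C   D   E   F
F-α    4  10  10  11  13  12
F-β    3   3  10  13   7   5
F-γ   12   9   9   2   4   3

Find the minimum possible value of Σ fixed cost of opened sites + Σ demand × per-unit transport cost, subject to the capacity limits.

Open {F-α, F-β, F-γ}; cheapest assignment that respects the capacities:
  F-α (cap 13, load 8): A, C — cost 4×4 + 4×10 = 56
  F-β (cap 10, load 9): B, F — cost 4×3 + 5×5 = 37
  F-γ (cap 17, load 15): D, E — cost 10×2 + 5×4 = 40
  Shipping 133, fixed 208 → total 341.
  Any other capacity-feasible assignment to {F-α, F-β, F-γ} ships for at least 133.
Total demand is 32 and no other set of sites has combined capacity ≥ 32, so {F-α, F-β, F-γ} is the only feasible choice of open sites. Minimum: 341.

341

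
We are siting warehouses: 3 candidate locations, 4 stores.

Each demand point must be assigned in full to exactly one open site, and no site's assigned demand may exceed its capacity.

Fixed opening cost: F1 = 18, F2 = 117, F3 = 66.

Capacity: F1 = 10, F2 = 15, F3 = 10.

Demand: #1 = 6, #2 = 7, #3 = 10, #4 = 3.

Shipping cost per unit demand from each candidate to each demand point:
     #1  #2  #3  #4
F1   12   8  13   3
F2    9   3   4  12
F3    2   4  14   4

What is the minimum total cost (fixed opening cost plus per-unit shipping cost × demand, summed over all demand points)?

318

Open {F1, F2, F3}; cheapest assignment that respects the capacities:
  F1 (cap 10, load 10): #2, #4 — cost 7×8 + 3×3 = 65
  F2 (cap 15, load 10): #3 — cost 10×4 = 40
  F3 (cap 10, load 6): #1 — cost 6×2 = 12
  Shipping 117, fixed 201 → total 318.
  Any other capacity-feasible assignment to {F1, F2, F3} ships for at least 117.
Total demand is 26 and no other set of sites has combined capacity ≥ 26, so {F1, F2, F3} is the only feasible choice of open sites. Minimum: 318.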